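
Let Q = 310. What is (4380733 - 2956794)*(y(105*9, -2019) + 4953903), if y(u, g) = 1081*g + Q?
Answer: 3946694703886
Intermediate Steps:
y(u, g) = 310 + 1081*g (y(u, g) = 1081*g + 310 = 310 + 1081*g)
(4380733 - 2956794)*(y(105*9, -2019) + 4953903) = (4380733 - 2956794)*((310 + 1081*(-2019)) + 4953903) = 1423939*((310 - 2182539) + 4953903) = 1423939*(-2182229 + 4953903) = 1423939*2771674 = 3946694703886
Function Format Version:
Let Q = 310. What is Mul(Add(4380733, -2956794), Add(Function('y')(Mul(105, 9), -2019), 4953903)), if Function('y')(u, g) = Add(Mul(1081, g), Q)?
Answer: 3946694703886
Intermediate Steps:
Function('y')(u, g) = Add(310, Mul(1081, g)) (Function('y')(u, g) = Add(Mul(1081, g), 310) = Add(310, Mul(1081, g)))
Mul(Add(4380733, -2956794), Add(Function('y')(Mul(105, 9), -2019), 4953903)) = Mul(Add(4380733, -2956794), Add(Add(310, Mul(1081, -2019)), 4953903)) = Mul(1423939, Add(Add(310, -2182539), 4953903)) = Mul(1423939, Add(-2182229, 4953903)) = Mul(1423939, 2771674) = 3946694703886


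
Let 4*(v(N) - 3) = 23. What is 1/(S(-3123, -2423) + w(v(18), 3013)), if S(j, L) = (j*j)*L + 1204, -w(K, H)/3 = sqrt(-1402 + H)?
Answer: -23631830363/558463406305608697270 + 9*sqrt(179)/558463406305608697270 ≈ -4.2316e-11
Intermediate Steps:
v(N) = 35/4 (v(N) = 3 + (1/4)*23 = 3 + 23/4 = 35/4)
w(K, H) = -3*sqrt(-1402 + H)
S(j, L) = 1204 + L*j**2 (S(j, L) = j**2*L + 1204 = L*j**2 + 1204 = 1204 + L*j**2)
1/(S(-3123, -2423) + w(v(18), 3013)) = 1/((1204 - 2423*(-3123)**2) - 3*sqrt(-1402 + 3013)) = 1/((1204 - 2423*9753129) - 9*sqrt(179)) = 1/((1204 - 23631831567) - 9*sqrt(179)) = 1/(-23631830363 - 9*sqrt(179))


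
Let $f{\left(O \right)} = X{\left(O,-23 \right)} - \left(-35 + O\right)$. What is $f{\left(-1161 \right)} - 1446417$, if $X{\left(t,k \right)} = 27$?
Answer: $-1445194$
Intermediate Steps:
$f{\left(O \right)} = 62 - O$ ($f{\left(O \right)} = 27 - \left(-35 + O\right) = 62 - O$)
$f{\left(-1161 \right)} - 1446417 = \left(62 - -1161\right) - 1446417 = \left(62 + 1161\right) - 1446417 = 1223 - 1446417 = -1445194$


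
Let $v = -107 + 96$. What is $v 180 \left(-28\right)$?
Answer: $55440$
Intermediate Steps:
$v = -11$
$v 180 \left(-28\right) = \left(-11\right) 180 \left(-28\right) = \left(-1980\right) \left(-28\right) = 55440$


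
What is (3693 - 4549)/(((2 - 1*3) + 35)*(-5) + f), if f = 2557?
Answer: -856/2387 ≈ -0.35861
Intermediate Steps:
(3693 - 4549)/(((2 - 1*3) + 35)*(-5) + f) = (3693 - 4549)/(((2 - 1*3) + 35)*(-5) + 2557) = -856/(((2 - 3) + 35)*(-5) + 2557) = -856/((-1 + 35)*(-5) + 2557) = -856/(34*(-5) + 2557) = -856/(-170 + 2557) = -856/2387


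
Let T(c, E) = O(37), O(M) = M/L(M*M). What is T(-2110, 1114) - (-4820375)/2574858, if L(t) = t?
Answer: 180928733/95269746 ≈ 1.8991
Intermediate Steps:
O(M) = 1/M (O(M) = M/((M*M)) = M/(M²) = M/M² = 1/M)
T(c, E) = 1/37
T(-2110, 1114) - (-4820375)/2574858 = 1/37 - (-4820375)/2574858 = 1/37 - 1*(-4820375/2574858) = 1/37 + 4820375/2574858 = 180928733/95269746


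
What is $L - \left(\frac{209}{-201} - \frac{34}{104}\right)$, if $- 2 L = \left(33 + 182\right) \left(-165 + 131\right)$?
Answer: $\frac{38216345}{10452} \approx 3656.4$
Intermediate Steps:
$L = 3655$ ($L = - \frac{\left(33 + 182\right) \left(-165 + 131\right)}{2} = - \frac{215 \left(-34\right)}{2} = \left(- \frac{1}{2}\right) \left(-7310\right) = 3655$)
$L - \left(\frac{209}{-201} - \frac{34}{104}\right) = 3655 - \left(\frac{209}{-201} - \frac{34}{104}\right) = 3655 - \left(209 \left(- \frac{1}{201}\right) - \frac{17}{52}\right) = 3655 - \left(- \frac{209}{201} - \frac{17}{52}\right) = 3655 - - \frac{14285}{10452} = 3655 + \frac{14285}{10452} = \frac{38216345}{10452}$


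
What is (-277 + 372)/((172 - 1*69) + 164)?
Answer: 95/267 ≈ 0.35581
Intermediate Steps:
(-277 + 372)/((172 - 1*69) + 164) = 95/((172 - 69) + 164) = 95/(103 + 164) = 95/267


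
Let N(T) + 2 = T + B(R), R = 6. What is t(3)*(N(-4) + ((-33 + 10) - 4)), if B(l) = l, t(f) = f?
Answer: -81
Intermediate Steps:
N(T) = 4 + T (N(T) = -2 + (T + 6) = -2 + (6 + T) = 4 + T)
t(3)*(N(-4) + ((-33 + 10) - 4)) = 3*((4 - 4) + ((-33 + 10) - 4)) = 3*(0 + (-23 - 4)) = 3*(0 - 27) = 3*(-27) = -81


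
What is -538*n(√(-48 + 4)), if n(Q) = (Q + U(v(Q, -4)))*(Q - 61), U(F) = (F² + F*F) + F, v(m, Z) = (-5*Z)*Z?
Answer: 417468632 - 13621084*I*√11 ≈ 4.1747e+8 - 4.5176e+7*I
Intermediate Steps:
v(m, Z) = -5*Z²
U(F) = F + 2*F² (U(F) = (F² + F²) + F = 2*F² + F = F + 2*F²)
n(Q) = (-61 + Q)*(12720 + Q) (n(Q) = (Q + (-5*(-4)²)*(1 + 2*(-5*(-4)²)))*(Q - 61) = (Q + (-5*16)*(1 + 2*(-5*16)))*(-61 + Q) = (Q - 80*(1 + 2*(-80)))*(-61 + Q) = (Q - 80*(1 - 160))*(-61 + Q) = (Q - 80*(-159))*(-61 + Q) = (Q + 12720)*(-61 + Q) = (12720 + Q)*(-61 + Q) = (-61 + Q)*(12720 + Q))
-538*n(√(-48 + 4)) = -538*(-775920 + (√(-48 + 4))² + 12659*√(-48 + 4)) = -538*(-775920 + (√(-44))² + 12659*√(-44)) = -538*(-775920 + (2*I*√11)² + 12659*(2*I*√11)) = -538*(-775920 - 44 + 25318*I*√11) = -538*(-775964 + 25318*I*√11) = 417468632 - 13621084*I*√11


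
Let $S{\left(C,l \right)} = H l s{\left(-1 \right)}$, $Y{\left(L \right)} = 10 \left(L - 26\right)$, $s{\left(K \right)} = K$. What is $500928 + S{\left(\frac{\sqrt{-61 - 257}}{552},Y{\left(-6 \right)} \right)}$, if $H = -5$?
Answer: $499328$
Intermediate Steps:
$Y{\left(L \right)} = -260 + 10 L$ ($Y{\left(L \right)} = 10 \left(-26 + L\right) = -260 + 10 L$)
$S{\left(C,l \right)} = 5 l$ ($S{\left(C,l \right)} = - 5 l \left(-1\right) = 5 l$)
$500928 + S{\left(\frac{\sqrt{-61 - 257}}{552},Y{\left(-6 \right)} \right)} = 500928 + 5 \left(-260 + 10 \left(-6\right)\right) = 500928 + 5 \left(-260 - 60\right) = 500928 + 5 \left(-320\right) = 500928 - 1600 = 499328$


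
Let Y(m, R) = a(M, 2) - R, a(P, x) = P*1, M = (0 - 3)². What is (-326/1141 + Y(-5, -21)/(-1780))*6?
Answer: -1131/623 ≈ -1.8154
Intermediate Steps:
M = 9 (M = (-3)² = 9)
a(P, x) = P
Y(m, R) = 9 - R
(-326/1141 + Y(-5, -21)/(-1780))*6 = (-326/1141 + (9 - 1*(-21))/(-1780))*6 = (-326*1/1141 + (9 + 21)*(-1/1780))*6 = (-2/7 + 30*(-1/1780))*6 = (-2/7 - 3/178)*6 = -377/1246*6 = -1131/623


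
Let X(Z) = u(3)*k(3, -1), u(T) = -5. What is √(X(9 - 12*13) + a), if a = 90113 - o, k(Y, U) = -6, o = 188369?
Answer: 3*I*√10914 ≈ 313.41*I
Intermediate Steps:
a = -98256 (a = 90113 - 1*188369 = 90113 - 188369 = -98256)
X(Z) = 30 (X(Z) = -5*(-6) = 30)
√(X(9 - 12*13) + a) = √(30 - 98256) = √(-98226) = 3*I*√10914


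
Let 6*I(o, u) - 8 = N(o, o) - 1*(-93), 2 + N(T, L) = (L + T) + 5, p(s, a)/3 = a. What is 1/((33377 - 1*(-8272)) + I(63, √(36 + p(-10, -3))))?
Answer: 3/125062 ≈ 2.3988e-5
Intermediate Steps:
p(s, a) = 3*a
N(T, L) = 3 + L + T (N(T, L) = -2 + ((L + T) + 5) = -2 + (5 + L + T) = 3 + L + T)
I(o, u) = 52/3 + o/3 (I(o, u) = 4/3 + ((3 + o + o) - 1*(-93))/6 = 4/3 + ((3 + 2*o) + 93)/6 = 4/3 + (96 + 2*o)/6 = 4/3 + (16 + o/3) = 52/3 + o/3)
1/((33377 - 1*(-8272)) + I(63, √(36 + p(-10, -3)))) = 1/((33377 - 1*(-8272)) + (52/3 + (⅓)*63)) = 1/((33377 + 8272) + (52/3 + 21)) = 1/(41649 + 115/3) = 1/(125062/3) = 3/125062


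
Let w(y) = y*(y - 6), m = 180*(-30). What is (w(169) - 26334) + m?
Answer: -4187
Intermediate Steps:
m = -5400
w(y) = y*(-6 + y)
(w(169) - 26334) + m = (169*(-6 + 169) - 26334) - 5400 = (169*163 - 26334) - 5400 = (27547 - 26334) - 5400 = 1213 - 5400 = -4187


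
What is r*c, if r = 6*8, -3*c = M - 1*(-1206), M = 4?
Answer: -19360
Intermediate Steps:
c = -1210/3 (c = -(4 - 1*(-1206))/3 = -(4 + 1206)/3 = -⅓*1210 = -1210/3 ≈ -403.33)
r = 48
r*c = 48*(-1210/3) = -19360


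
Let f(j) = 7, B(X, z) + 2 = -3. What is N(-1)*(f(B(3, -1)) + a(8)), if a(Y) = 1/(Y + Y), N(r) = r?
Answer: -113/16 ≈ -7.0625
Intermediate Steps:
B(X, z) = -5 (B(X, z) = -2 - 3 = -5)
a(Y) = 1/(2*Y)
N(-1)*(f(B(3, -1)) + a(8)) = -(7 + (½)/8) = -(7 + (½)*(⅛)) = -(7 + 1/16) = -1*113/16 = -113/16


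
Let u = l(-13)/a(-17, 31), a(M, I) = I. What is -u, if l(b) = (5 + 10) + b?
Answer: -2/31 ≈ -0.064516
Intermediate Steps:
l(b) = 15 + b
u = 2/31 (u = (15 - 13)/31 = 2*(1/31) = 2/31 ≈ 0.064516)
-u = -1*2/31 = -2/31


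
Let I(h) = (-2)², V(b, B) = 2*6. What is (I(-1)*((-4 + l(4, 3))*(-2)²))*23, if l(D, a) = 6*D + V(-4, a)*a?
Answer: 20608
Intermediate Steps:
V(b, B) = 12
I(h) = 4
l(D, a) = 6*D + 12*a
(I(-1)*((-4 + l(4, 3))*(-2)²))*23 = (4*((-4 + (6*4 + 12*3))*(-2)²))*23 = (4*((-4 + (24 + 36))*4))*23 = (4*((-4 + 60)*4))*23 = (4*(56*4))*23 = (4*224)*23 = 896*23 = 20608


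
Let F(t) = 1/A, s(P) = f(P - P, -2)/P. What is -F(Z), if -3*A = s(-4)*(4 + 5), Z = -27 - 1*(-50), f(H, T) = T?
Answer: ⅔ ≈ 0.66667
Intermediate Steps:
s(P) = -2/P
Z = 23 (Z = -27 + 50 = 23)
A = -3/2 (A = -(-2/(-4))*(4 + 5)/3 = -(-2*(-¼))*9/3 = -9/6 = -⅓*9/2 = -3/2 ≈ -1.5000)
F(t) = -⅔ (F(t) = 1/(-3/2) = -⅔)
-F(Z) = -1*(-⅔) = ⅔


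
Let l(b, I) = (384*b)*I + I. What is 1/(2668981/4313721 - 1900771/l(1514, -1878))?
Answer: 523314752269814/324695806788753 ≈ 1.6117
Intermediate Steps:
l(b, I) = I + 384*I*b (l(b, I) = 384*I*b + I = I + 384*I*b)
1/(2668981/4313721 - 1900771/l(1514, -1878)) = 1/(2668981/4313721 - 1900771*(-1/(1878*(1 + 384*1514)))) = 1/(2668981*(1/4313721) - 1900771*(-1/(1878*(1 + 581376)))) = 1/(2668981/4313721 - 1900771/((-1878*581377))) = 1/(2668981/4313721 - 1900771/(-1091826006)) = 1/(2668981/4313721 - 1900771*(-1/1091826006)) = 1/(2668981/4313721 + 1900771/1091826006) = 1/(324695806788753/523314752269814) = 523314752269814/324695806788753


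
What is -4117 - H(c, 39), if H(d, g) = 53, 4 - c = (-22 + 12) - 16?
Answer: -4170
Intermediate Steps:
c = 30 (c = 4 - ((-22 + 12) - 16) = 4 - (-10 - 16) = 4 - 1*(-26) = 4 + 26 = 30)
-4117 - H(c, 39) = -4117 - 1*53 = -4117 - 53 = -4170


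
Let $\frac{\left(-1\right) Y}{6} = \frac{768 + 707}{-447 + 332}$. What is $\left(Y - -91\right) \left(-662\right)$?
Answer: $- \frac{2557306}{23} \approx -1.1119 \cdot 10^{5}$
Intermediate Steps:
$Y = \frac{1770}{23}$ ($Y = - 6 \frac{768 + 707}{-447 + 332} = - 6 \frac{1475}{-115} = - 6 \cdot 1475 \left(- \frac{1}{115}\right) = \left(-6\right) \left(- \frac{295}{23}\right) = \frac{1770}{23} \approx 76.957$)
$\left(Y - -91\right) \left(-662\right) = \left(\frac{1770}{23} - -91\right) \left(-662\right) = \left(\frac{1770}{23} + 91\right) \left(-662\right) = \frac{3863}{23} \left(-662\right) = - \frac{2557306}{23}$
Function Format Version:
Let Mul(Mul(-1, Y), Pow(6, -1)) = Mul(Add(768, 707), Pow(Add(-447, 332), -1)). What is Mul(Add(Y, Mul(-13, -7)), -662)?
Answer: Rational(-2557306, 23) ≈ -1.1119e+5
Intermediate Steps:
Y = Rational(1770, 23) (Y = Mul(-6, Mul(Add(768, 707), Pow(Add(-447, 332), -1))) = Mul(-6, Mul(1475, Pow(-115, -1))) = Mul(-6, Mul(1475, Rational(-1, 115))) = Mul(-6, Rational(-295, 23)) = Rational(1770, 23) ≈ 76.957)
Mul(Add(Y, Mul(-13, -7)), -662) = Mul(Add(Rational(1770, 23), Mul(-13, -7)), -662) = Mul(Add(Rational(1770, 23), 91), -662) = Mul(Rational(3863, 23), -662) = Rational(-2557306, 23)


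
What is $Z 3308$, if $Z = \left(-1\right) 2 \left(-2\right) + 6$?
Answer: $33080$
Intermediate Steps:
$Z = 10$ ($Z = \left(-2\right) \left(-2\right) + 6 = 4 + 6 = 10$)
$Z 3308 = 10 \cdot 3308 = 33080$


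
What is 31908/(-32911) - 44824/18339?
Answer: -2060363476/603554829 ≈ -3.4137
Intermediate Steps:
31908/(-32911) - 44824/18339 = 31908*(-1/32911) - 44824*1/18339 = -31908/32911 - 44824/18339 = -2060363476/603554829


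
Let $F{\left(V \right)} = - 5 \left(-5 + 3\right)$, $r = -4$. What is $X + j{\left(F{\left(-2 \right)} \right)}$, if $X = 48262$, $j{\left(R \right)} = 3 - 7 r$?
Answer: $48293$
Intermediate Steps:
$F{\left(V \right)} = 10$ ($F{\left(V \right)} = \left(-5\right) \left(-2\right) = 10$)
$j{\left(R \right)} = 31$ ($j{\left(R \right)} = 3 - -28 = 3 + 28 = 31$)
$X + j{\left(F{\left(-2 \right)} \right)} = 48262 + 31 = 48293$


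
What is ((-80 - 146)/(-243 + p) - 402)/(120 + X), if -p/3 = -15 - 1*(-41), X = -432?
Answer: 16102/12519 ≈ 1.2862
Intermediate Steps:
p = -78 (p = -3*(-15 - 1*(-41)) = -3*(-15 + 41) = -3*26 = -78)
((-80 - 146)/(-243 + p) - 402)/(120 + X) = ((-80 - 146)/(-243 - 78) - 402)/(120 - 432) = (-226/(-321) - 402)/(-312) = (-226*(-1/321) - 402)*(-1/312) = (226/321 - 402)*(-1/312) = -128816/321*(-1/312) = 16102/12519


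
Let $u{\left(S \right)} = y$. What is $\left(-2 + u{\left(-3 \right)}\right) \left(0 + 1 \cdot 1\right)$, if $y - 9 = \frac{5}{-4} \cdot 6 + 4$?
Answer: $\frac{7}{2} \approx 3.5$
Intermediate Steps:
$y = \frac{11}{2}$ ($y = 9 + \left(\frac{5}{-4} \cdot 6 + 4\right) = 9 + \left(5 \left(- \frac{1}{4}\right) 6 + 4\right) = 9 + \left(\left(- \frac{5}{4}\right) 6 + 4\right) = 9 + \left(- \frac{15}{2} + 4\right) = 9 - \frac{7}{2} = \frac{11}{2} \approx 5.5$)
$u{\left(S \right)} = \frac{11}{2}$
$\left(-2 + u{\left(-3 \right)}\right) \left(0 + 1 \cdot 1\right) = \left(-2 + \frac{11}{2}\right) \left(0 + 1 \cdot 1\right) = \frac{7 \left(0 + 1\right)}{2} = \frac{7}{2} \cdot 1 = \frac{7}{2}$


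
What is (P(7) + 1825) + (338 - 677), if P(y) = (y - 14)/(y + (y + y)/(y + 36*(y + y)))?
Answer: 761807/513 ≈ 1485.0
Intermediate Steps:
P(y) = (-14 + y)/(2/73 + y) (P(y) = (-14 + y)/(y + (2*y)/(y + 36*(2*y))) = (-14 + y)/(y + (2*y)/(y + 72*y)) = (-14 + y)/(y + (2*y)/((73*y))) = (-14 + y)/(y + (2*y)*(1/(73*y))) = (-14 + y)/(y + 2/73) = (-14 + y)/(2/73 + y))
(P(7) + 1825) + (338 - 677) = (73*(-14 + 7)/(2 + 73*7) + 1825) + (338 - 677) = (73*(-7)/(2 + 511) + 1825) - 339 = (73*(-7)/513 + 1825) - 339 = (73*(1/513)*(-7) + 1825) - 339 = (-511/513 + 1825) - 339 = 935714/513 - 339 = 761807/513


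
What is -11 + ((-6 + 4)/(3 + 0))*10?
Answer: -53/3 ≈ -17.667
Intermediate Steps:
-11 + ((-6 + 4)/(3 + 0))*10 = -11 - 2/3*10 = -11 - 2*⅓*10 = -11 - ⅔*10 = -11 - 20/3 = -53/3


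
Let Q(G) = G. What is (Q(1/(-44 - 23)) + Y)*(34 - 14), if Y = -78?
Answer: -104540/67 ≈ -1560.3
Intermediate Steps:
(Q(1/(-44 - 23)) + Y)*(34 - 14) = (1/(-44 - 23) - 78)*(34 - 14) = (1/(-67) - 78)*20 = (-1/67 - 78)*20 = -5227/67*20 = -104540/67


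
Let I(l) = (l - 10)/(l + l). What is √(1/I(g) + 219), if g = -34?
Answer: √26686/11 ≈ 14.851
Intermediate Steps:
I(l) = (-10 + l)/(2*l) (I(l) = (-10 + l)/((2*l)) = (-10 + l)*(1/(2*l)) = (-10 + l)/(2*l))
√(1/I(g) + 219) = √(1/((½)*(-10 - 34)/(-34)) + 219) = √(1/((½)*(-1/34)*(-44)) + 219) = √(1/(11/17) + 219) = √(17/11 + 219) = √(2426/11) = √26686/11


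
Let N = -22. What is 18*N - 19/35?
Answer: -13879/35 ≈ -396.54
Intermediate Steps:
18*N - 19/35 = 18*(-22) - 19/35 = -396 - 19*1/35 = -396 - 19/35 = -13879/35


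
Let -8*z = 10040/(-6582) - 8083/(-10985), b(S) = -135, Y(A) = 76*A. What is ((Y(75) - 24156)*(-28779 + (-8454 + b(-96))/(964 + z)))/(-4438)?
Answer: -10581788808224213652/88389094995439 ≈ -1.1972e+5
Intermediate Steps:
z = 28543547/289213080 (z = -(10040/(-6582) - 8083/(-10985))/8 = -(10040*(-1/6582) - 8083*(-1/10985))/8 = -(-5020/3291 + 8083/10985)/8 = -⅛*(-28543547/36151635) = 28543547/289213080 ≈ 0.098694)
((Y(75) - 24156)*(-28779 + (-8454 + b(-96))/(964 + z)))/(-4438) = ((76*75 - 24156)*(-28779 + (-8454 - 135)/(964 + 28543547/289213080)))/(-4438) = ((5700 - 24156)*(-28779 - 8589/278829952667/289213080))*(-1/4438) = -18456*(-28779 - 8589*289213080/278829952667)*(-1/4438) = -18456*(-28779 - 354864449160/39832850381)*(-1/4438) = -18456*(-1146704465563959/39832850381)*(-1/4438) = (21163577616448427304/39832850381)*(-1/4438) = -10581788808224213652/88389094995439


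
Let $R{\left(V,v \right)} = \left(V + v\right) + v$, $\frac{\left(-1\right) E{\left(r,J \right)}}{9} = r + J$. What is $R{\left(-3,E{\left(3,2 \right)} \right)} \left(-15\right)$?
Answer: $1395$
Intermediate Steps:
$E{\left(r,J \right)} = - 9 J - 9 r$ ($E{\left(r,J \right)} = - 9 \left(r + J\right) = - 9 \left(J + r\right) = - 9 J - 9 r$)
$R{\left(V,v \right)} = V + 2 v$
$R{\left(-3,E{\left(3,2 \right)} \right)} \left(-15\right) = \left(-3 + 2 \left(\left(-9\right) 2 - 27\right)\right) \left(-15\right) = \left(-3 + 2 \left(-18 - 27\right)\right) \left(-15\right) = \left(-3 + 2 \left(-45\right)\right) \left(-15\right) = \left(-3 - 90\right) \left(-15\right) = \left(-93\right) \left(-15\right) = 1395$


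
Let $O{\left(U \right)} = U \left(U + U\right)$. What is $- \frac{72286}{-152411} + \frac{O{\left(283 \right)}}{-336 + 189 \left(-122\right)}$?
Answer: $- \frac{231855413}{36382683} \approx -6.3727$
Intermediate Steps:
$O{\left(U \right)} = 2 U^{2}$ ($O{\left(U \right)} = U 2 U = 2 U^{2}$)
$- \frac{72286}{-152411} + \frac{O{\left(283 \right)}}{-336 + 189 \left(-122\right)} = - \frac{72286}{-152411} + \frac{2 \cdot 283^{2}}{-336 + 189 \left(-122\right)} = \left(-72286\right) \left(- \frac{1}{152411}\right) + \frac{2 \cdot 80089}{-336 - 23058} = \frac{72286}{152411} + \frac{160178}{-23394} = \frac{72286}{152411} + 160178 \left(- \frac{1}{23394}\right) = \frac{72286}{152411} - \frac{80089}{11697} = - \frac{231855413}{36382683}$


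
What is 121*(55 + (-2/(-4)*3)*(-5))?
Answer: 11495/2 ≈ 5747.5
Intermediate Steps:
121*(55 + (-2/(-4)*3)*(-5)) = 121*(55 + (-2*(-¼)*3)*(-5)) = 121*(55 + ((½)*3)*(-5)) = 121*(55 + (3/2)*(-5)) = 121*(55 - 15/2) = 121*(95/2) = 11495/2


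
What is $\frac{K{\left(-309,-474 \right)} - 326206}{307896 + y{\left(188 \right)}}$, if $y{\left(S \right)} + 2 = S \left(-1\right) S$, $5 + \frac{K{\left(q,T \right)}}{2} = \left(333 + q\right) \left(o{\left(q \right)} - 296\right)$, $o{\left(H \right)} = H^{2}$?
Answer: $\frac{2121332}{136275} \approx 15.567$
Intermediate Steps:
$K{\left(q,T \right)} = -10 + 2 \left(-296 + q^{2}\right) \left(333 + q\right)$ ($K{\left(q,T \right)} = -10 + 2 \left(333 + q\right) \left(q^{2} - 296\right) = -10 + 2 \left(333 + q\right) \left(-296 + q^{2}\right) = -10 + 2 \left(-296 + q^{2}\right) \left(333 + q\right)$)
$y{\left(S \right)} = -2 - S^{2}$ ($y{\left(S \right)} = -2 + S \left(-1\right) S = -2 + - S S = -2 - S^{2}$)
$\frac{K{\left(-309,-474 \right)} - 326206}{307896 + y{\left(188 \right)}} = \frac{\left(-197146 - -182928 + 2 \left(-309\right)^{3} + 666 \left(-309\right)^{2}\right) - 326206}{307896 - 35346} = \frac{\left(-197146 + 182928 + 2 \left(-29503629\right) + 666 \cdot 95481\right) - 326206}{307896 - 35346} = \frac{\left(-197146 + 182928 - 59007258 + 63590346\right) - 326206}{307896 - 35346} = \frac{4568870 - 326206}{307896 - 35346} = \frac{4242664}{272550} = 4242664 \cdot \frac{1}{272550} = \frac{2121332}{136275}$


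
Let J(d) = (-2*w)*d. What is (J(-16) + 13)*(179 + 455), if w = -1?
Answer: -12046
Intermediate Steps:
J(d) = 2*d (J(d) = (-2*(-1))*d = 2*d)
(J(-16) + 13)*(179 + 455) = (2*(-16) + 13)*(179 + 455) = (-32 + 13)*634 = -19*634 = -12046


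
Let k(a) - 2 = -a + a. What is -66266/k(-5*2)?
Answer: -33133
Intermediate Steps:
k(a) = 2 (k(a) = 2 + (-a + a) = 2 + 0 = 2)
-66266/k(-5*2) = -66266/2 = -66266*½ = -33133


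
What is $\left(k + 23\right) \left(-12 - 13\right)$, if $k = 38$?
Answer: $-1525$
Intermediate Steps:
$\left(k + 23\right) \left(-12 - 13\right) = \left(38 + 23\right) \left(-12 - 13\right) = 61 \left(-25\right) = -1525$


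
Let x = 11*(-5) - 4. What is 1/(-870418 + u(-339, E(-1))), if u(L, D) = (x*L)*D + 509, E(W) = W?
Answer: -1/889910 ≈ -1.1237e-6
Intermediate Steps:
x = -59 (x = -55 - 4 = -59)
u(L, D) = 509 - 59*D*L (u(L, D) = (-59*L)*D + 509 = -59*D*L + 509 = 509 - 59*D*L)
1/(-870418 + u(-339, E(-1))) = 1/(-870418 + (509 - 59*(-1)*(-339))) = 1/(-870418 + (509 - 20001)) = 1/(-870418 - 19492) = 1/(-889910) = -1/889910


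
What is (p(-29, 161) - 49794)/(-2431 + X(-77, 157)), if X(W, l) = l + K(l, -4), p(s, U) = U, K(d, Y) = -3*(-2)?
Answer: 49633/2268 ≈ 21.884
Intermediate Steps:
K(d, Y) = 6
X(W, l) = 6 + l (X(W, l) = l + 6 = 6 + l)
(p(-29, 161) - 49794)/(-2431 + X(-77, 157)) = (161 - 49794)/(-2431 + (6 + 157)) = -49633/(-2431 + 163) = -49633/(-2268) = -49633*(-1/2268) = 49633/2268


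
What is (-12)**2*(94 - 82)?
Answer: 1728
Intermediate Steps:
(-12)**2*(94 - 82) = 144*12 = 1728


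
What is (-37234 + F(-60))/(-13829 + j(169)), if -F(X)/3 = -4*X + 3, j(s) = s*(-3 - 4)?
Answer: 37963/15012 ≈ 2.5288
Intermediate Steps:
j(s) = -7*s (j(s) = s*(-7) = -7*s)
F(X) = -9 + 12*X (F(X) = -3*(-4*X + 3) = -3*(3 - 4*X) = -9 + 12*X)
(-37234 + F(-60))/(-13829 + j(169)) = (-37234 + (-9 + 12*(-60)))/(-13829 - 7*169) = (-37234 + (-9 - 720))/(-13829 - 1183) = (-37234 - 729)/(-15012) = -37963*(-1/15012) = 37963/15012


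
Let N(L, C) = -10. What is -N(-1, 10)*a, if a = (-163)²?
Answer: 265690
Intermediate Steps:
a = 26569
-N(-1, 10)*a = -(-10)*26569 = -1*(-265690) = 265690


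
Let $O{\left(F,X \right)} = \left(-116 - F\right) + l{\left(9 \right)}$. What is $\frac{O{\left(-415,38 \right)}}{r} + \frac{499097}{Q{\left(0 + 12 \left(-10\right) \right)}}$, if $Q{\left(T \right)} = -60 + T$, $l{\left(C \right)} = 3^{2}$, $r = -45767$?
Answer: $- \frac{22842227839}{8238060} \approx -2772.8$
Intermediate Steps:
$l{\left(C \right)} = 9$
$O{\left(F,X \right)} = -107 - F$ ($O{\left(F,X \right)} = \left(-116 - F\right) + 9 = -107 - F$)
$\frac{O{\left(-415,38 \right)}}{r} + \frac{499097}{Q{\left(0 + 12 \left(-10\right) \right)}} = \frac{-107 - -415}{-45767} + \frac{499097}{-60 + \left(0 + 12 \left(-10\right)\right)} = \left(-107 + 415\right) \left(- \frac{1}{45767}\right) + \frac{499097}{-60 + \left(0 - 120\right)} = 308 \left(- \frac{1}{45767}\right) + \frac{499097}{-60 - 120} = - \frac{308}{45767} + \frac{499097}{-180} = - \frac{308}{45767} + 499097 \left(- \frac{1}{180}\right) = - \frac{308}{45767} - \frac{499097}{180} = - \frac{22842227839}{8238060}$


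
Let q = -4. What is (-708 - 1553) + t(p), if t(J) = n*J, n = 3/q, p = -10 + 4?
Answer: -4513/2 ≈ -2256.5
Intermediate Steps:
p = -6
n = -3/4 (n = 3/(-4) = 3*(-1/4) = -3/4 ≈ -0.75000)
t(J) = -3*J/4
(-708 - 1553) + t(p) = (-708 - 1553) - 3/4*(-6) = -2261 + 9/2 = -4513/2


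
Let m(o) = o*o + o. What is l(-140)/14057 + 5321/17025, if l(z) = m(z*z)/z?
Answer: -46644186203/239320425 ≈ -194.90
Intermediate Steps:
m(o) = o + o**2 (m(o) = o**2 + o = o + o**2)
l(z) = z*(1 + z**2) (l(z) = ((z*z)*(1 + z*z))/z = (z**2*(1 + z**2))/z = z*(1 + z**2))
l(-140)/14057 + 5321/17025 = (-140 + (-140)**3)/14057 + 5321/17025 = (-140 - 2744000)*(1/14057) + 5321*(1/17025) = -2744140*1/14057 + 5321/17025 = -2744140/14057 + 5321/17025 = -46644186203/239320425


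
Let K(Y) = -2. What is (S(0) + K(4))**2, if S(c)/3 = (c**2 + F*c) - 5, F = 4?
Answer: 289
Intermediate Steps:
S(c) = -15 + 3*c**2 + 12*c (S(c) = 3*((c**2 + 4*c) - 5) = 3*(-5 + c**2 + 4*c) = -15 + 3*c**2 + 12*c)
(S(0) + K(4))**2 = ((-15 + 3*0**2 + 12*0) - 2)**2 = ((-15 + 3*0 + 0) - 2)**2 = ((-15 + 0 + 0) - 2)**2 = (-15 - 2)**2 = (-17)**2 = 289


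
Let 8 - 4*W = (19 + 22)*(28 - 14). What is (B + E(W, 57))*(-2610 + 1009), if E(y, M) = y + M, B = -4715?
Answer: 15367999/2 ≈ 7.6840e+6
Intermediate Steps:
W = -283/2 (W = 2 - (19 + 22)*(28 - 14)/4 = 2 - 41*14/4 = 2 - ¼*574 = 2 - 287/2 = -283/2 ≈ -141.50)
E(y, M) = M + y
(B + E(W, 57))*(-2610 + 1009) = (-4715 + (57 - 283/2))*(-2610 + 1009) = (-4715 - 169/2)*(-1601) = -9599/2*(-1601) = 15367999/2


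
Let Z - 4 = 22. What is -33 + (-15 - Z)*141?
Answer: -5814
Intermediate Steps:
Z = 26 (Z = 4 + 22 = 26)
-33 + (-15 - Z)*141 = -33 + (-15 - 1*26)*141 = -33 + (-15 - 26)*141 = -33 - 41*141 = -33 - 5781 = -5814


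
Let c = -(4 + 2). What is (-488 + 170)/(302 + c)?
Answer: -159/148 ≈ -1.0743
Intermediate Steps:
c = -6 (c = -1*6 = -6)
(-488 + 170)/(302 + c) = (-488 + 170)/(302 - 6) = -318/296 = -318*1/296 = -159/148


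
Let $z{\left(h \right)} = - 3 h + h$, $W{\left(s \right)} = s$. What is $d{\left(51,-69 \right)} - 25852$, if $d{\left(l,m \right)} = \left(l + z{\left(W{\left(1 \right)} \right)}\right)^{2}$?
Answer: $-23451$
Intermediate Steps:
$z{\left(h \right)} = - 2 h$
$d{\left(l,m \right)} = \left(-2 + l\right)^{2}$ ($d{\left(l,m \right)} = \left(l - 2\right)^{2} = \left(-2 + l\right)^{2}$)
$d{\left(51,-69 \right)} - 25852 = \left(-2 + 51\right)^{2} - 25852 = 49^{2} - 25852 = 2401 - 25852 = -23451$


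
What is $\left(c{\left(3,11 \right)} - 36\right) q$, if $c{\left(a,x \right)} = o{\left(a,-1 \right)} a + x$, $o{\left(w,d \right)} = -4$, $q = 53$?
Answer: $-1961$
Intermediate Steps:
$c{\left(a,x \right)} = x - 4 a$ ($c{\left(a,x \right)} = - 4 a + x = x - 4 a$)
$\left(c{\left(3,11 \right)} - 36\right) q = \left(\left(11 - 12\right) - 36\right) 53 = \left(-1 - 36\right) 53 = \left(-37\right) 53 = -1961$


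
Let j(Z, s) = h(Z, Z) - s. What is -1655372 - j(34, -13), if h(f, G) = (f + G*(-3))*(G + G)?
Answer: -1650761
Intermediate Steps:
h(f, G) = 2*G*(f - 3*G) (h(f, G) = (f - 3*G)*(2*G) = 2*G*(f - 3*G))
j(Z, s) = -s - 4*Z**2 (j(Z, s) = 2*Z*(Z - 3*Z) - s = 2*Z*(-2*Z) - s = -4*Z**2 - s = -s - 4*Z**2)
-1655372 - j(34, -13) = -1655372 - (-1*(-13) - 4*34**2) = -1655372 - (13 - 4*1156) = -1655372 - (13 - 4624) = -1655372 - 1*(-4611) = -1655372 + 4611 = -1650761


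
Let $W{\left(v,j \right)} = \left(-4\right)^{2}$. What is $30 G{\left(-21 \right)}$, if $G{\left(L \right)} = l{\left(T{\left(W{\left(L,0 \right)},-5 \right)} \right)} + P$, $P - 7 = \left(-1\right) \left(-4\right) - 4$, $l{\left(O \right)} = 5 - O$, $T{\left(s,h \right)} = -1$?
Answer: $390$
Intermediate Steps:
$W{\left(v,j \right)} = 16$
$P = 7$ ($P = 7 - 0 = 7 + \left(4 - 4\right) = 7 + 0 = 7$)
$G{\left(L \right)} = 13$ ($G{\left(L \right)} = \left(5 - -1\right) + 7 = \left(5 + 1\right) + 7 = 6 + 7 = 13$)
$30 G{\left(-21 \right)} = 30 \cdot 13 = 390$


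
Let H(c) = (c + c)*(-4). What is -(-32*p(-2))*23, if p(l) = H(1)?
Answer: -5888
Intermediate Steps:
H(c) = -8*c (H(c) = (2*c)*(-4) = -8*c)
p(l) = -8 (p(l) = -8*1 = -8)
-(-32*p(-2))*23 = -(-32*(-8))*23 = -256*23 = -1*5888 = -5888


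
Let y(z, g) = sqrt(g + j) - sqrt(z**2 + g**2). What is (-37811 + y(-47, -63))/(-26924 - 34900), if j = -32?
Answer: 37811/61824 + sqrt(6178)/61824 - I*sqrt(95)/61824 ≈ 0.61286 - 0.00015765*I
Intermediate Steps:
y(z, g) = sqrt(-32 + g) - sqrt(g**2 + z**2) (y(z, g) = sqrt(g - 32) - sqrt(z**2 + g**2) = sqrt(-32 + g) - sqrt(g**2 + z**2))
(-37811 + y(-47, -63))/(-26924 - 34900) = (-37811 + (sqrt(-32 - 63) - sqrt((-63)**2 + (-47)**2)))/(-26924 - 34900) = (-37811 + (sqrt(-95) - sqrt(3969 + 2209)))/(-61824) = (-37811 + (I*sqrt(95) - sqrt(6178)))*(-1/61824) = (-37811 + (-sqrt(6178) + I*sqrt(95)))*(-1/61824) = (-37811 - sqrt(6178) + I*sqrt(95))*(-1/61824) = 37811/61824 + sqrt(6178)/61824 - I*sqrt(95)/61824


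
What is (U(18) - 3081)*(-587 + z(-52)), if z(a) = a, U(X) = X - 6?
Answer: 1961091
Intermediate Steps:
U(X) = -6 + X
(U(18) - 3081)*(-587 + z(-52)) = ((-6 + 18) - 3081)*(-587 - 52) = (12 - 3081)*(-639) = -3069*(-639) = 1961091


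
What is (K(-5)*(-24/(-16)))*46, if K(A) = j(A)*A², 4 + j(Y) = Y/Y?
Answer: -5175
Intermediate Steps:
j(Y) = -3 (j(Y) = -4 + Y/Y = -4 + 1 = -3)
K(A) = -3*A²
(K(-5)*(-24/(-16)))*46 = ((-3*(-5)²)*(-24/(-16)))*46 = ((-3*25)*(-24*(-1/16)))*46 = -75*3/2*46 = -225/2*46 = -5175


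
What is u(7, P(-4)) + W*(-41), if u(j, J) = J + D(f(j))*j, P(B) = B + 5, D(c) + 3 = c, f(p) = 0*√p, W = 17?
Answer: -717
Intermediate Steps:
f(p) = 0
D(c) = -3 + c
P(B) = 5 + B
u(j, J) = J - 3*j (u(j, J) = J + (-3 + 0)*j = J - 3*j)
u(7, P(-4)) + W*(-41) = ((5 - 4) - 3*7) + 17*(-41) = (1 - 21) - 697 = -20 - 697 = -717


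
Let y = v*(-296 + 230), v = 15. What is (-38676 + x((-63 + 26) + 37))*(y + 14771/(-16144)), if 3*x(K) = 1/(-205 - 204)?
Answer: 759160589395943/19808688 ≈ 3.8325e+7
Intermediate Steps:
y = -990 (y = 15*(-296 + 230) = 15*(-66) = -990)
x(K) = -1/1227 (x(K) = 1/(3*(-205 - 204)) = (1/3)/(-409) = (1/3)*(-1/409) = -1/1227)
(-38676 + x((-63 + 26) + 37))*(y + 14771/(-16144)) = (-38676 - 1/1227)*(-990 + 14771/(-16144)) = -47455453*(-990 + 14771*(-1/16144))/1227 = -47455453*(-990 - 14771/16144)/1227 = -47455453/1227*(-15997331/16144) = 759160589395943/19808688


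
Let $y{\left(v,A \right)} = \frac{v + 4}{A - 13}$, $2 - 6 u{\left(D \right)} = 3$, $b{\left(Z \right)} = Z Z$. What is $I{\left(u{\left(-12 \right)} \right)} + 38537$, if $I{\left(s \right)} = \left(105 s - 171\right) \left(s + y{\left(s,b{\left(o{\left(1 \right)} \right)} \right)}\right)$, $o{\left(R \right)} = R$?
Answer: $\frac{5562523}{144} \approx 38629.0$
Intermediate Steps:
$b{\left(Z \right)} = Z^{2}$
$u{\left(D \right)} = - \frac{1}{6}$ ($u{\left(D \right)} = \frac{1}{3} - \frac{1}{2} = - \frac{1}{6}$)
$y{\left(v,A \right)} = \frac{4 + v}{-13 + A}$
$I{\left(s \right)} = \left(-171 + 105 s\right) \left(- \frac{1}{3} + \frac{11 s}{12}\right)$ ($I{\left(s \right)} = \left(105 s - 171\right) \left(s + \frac{4 + s}{-13 + 1^{2}}\right) = \left(-171 + 105 s\right) \left(s + \frac{4 + s}{-13 + 1}\right) = \left(-171 + 105 s\right) \left(s + \frac{4 + s}{-12}\right) = \left(-171 + 105 s\right) \left(s - \frac{4 + s}{12}\right) = \left(-171 + 105 s\right) \left(s - \left(\frac{1}{3} + \frac{s}{12}\right)\right) = \left(-171 + 105 s\right) \left(- \frac{1}{3} + \frac{11 s}{12}\right)$)
$I{\left(u{\left(-12 \right)} \right)} + 38537 = \left(57 - - \frac{767}{24} + \frac{385 \left(- \frac{1}{6}\right)^{2}}{4}\right) + 38537 = \left(57 + \frac{767}{24} + \frac{385}{4} \cdot \frac{1}{36}\right) + 38537 = \left(57 + \frac{767}{24} + \frac{385}{144}\right) + 38537 = \frac{13195}{144} + 38537 = \frac{5562523}{144}$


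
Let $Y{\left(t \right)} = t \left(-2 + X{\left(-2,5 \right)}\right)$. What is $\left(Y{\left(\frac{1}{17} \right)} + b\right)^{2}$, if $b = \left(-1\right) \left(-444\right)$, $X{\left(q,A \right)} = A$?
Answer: $\frac{57017601}{289} \approx 1.9729 \cdot 10^{5}$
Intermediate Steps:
$b = 444$
$Y{\left(t \right)} = 3 t$ ($Y{\left(t \right)} = t \left(-2 + 5\right) = t 3 = 3 t$)
$\left(Y{\left(\frac{1}{17} \right)} + b\right)^{2} = \left(\frac{3}{17} + 444\right)^{2} = \left(\frac{7551}{17}\right)^{2} = \frac{57017601}{289}$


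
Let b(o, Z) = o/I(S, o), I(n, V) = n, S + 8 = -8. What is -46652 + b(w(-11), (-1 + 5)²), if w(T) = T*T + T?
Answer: -373271/8 ≈ -46659.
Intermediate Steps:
S = -16 (S = -8 - 8 = -16)
w(T) = T + T² (w(T) = T² + T = T + T²)
b(o, Z) = -o/16 (b(o, Z) = o/(-16) = o*(-1/16) = -o/16)
-46652 + b(w(-11), (-1 + 5)²) = -46652 - (-11)*(1 - 11)/16 = -46652 - (-11)*(-10)/16 = -46652 - 1/16*110 = -46652 - 55/8 = -373271/8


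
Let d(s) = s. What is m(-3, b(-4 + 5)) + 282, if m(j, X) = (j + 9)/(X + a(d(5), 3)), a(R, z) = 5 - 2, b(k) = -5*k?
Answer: 279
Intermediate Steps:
a(R, z) = 3
m(j, X) = (9 + j)/(3 + X) (m(j, X) = (j + 9)/(X + 3) = (9 + j)/(3 + X))
m(-3, b(-4 + 5)) + 282 = (9 - 3)/(3 - 5*(-4 + 5)) + 282 = 6/(3 - 5*1) + 282 = 6/(3 - 5) + 282 = 6/(-2) + 282 = -1/2*6 + 282 = -3 + 282 = 279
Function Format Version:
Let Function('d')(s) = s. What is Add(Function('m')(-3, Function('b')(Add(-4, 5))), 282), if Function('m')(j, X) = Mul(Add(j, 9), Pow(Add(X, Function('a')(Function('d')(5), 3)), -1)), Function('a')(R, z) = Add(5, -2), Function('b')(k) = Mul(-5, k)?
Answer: 279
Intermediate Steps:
Function('a')(R, z) = 3
Function('m')(j, X) = Mul(Pow(Add(3, X), -1), Add(9, j)) (Function('m')(j, X) = Mul(Add(j, 9), Pow(Add(X, 3), -1)) = Mul(Add(9, j), Pow(Add(3, X), -1)) = Mul(Pow(Add(3, X), -1), Add(9, j)))
Add(Function('m')(-3, Function('b')(Add(-4, 5))), 282) = Add(Mul(Pow(Add(3, Mul(-5, Add(-4, 5))), -1), Add(9, -3)), 282) = Add(Mul(Pow(Add(3, Mul(-5, 1)), -1), 6), 282) = Add(Mul(Pow(Add(3, -5), -1), 6), 282) = Add(Mul(Pow(-2, -1), 6), 282) = Add(Mul(Rational(-1, 2), 6), 282) = Add(-3, 282) = 279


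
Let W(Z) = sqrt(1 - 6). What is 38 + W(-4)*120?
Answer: 38 + 120*I*sqrt(5) ≈ 38.0 + 268.33*I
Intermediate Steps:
W(Z) = I*sqrt(5) (W(Z) = sqrt(-5) = I*sqrt(5))
38 + W(-4)*120 = 38 + (I*sqrt(5))*120 = 38 + 120*I*sqrt(5)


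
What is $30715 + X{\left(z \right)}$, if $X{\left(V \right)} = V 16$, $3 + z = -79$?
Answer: $29403$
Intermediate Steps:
$z = -82$ ($z = -3 - 79 = -82$)
$X{\left(V \right)} = 16 V$
$30715 + X{\left(z \right)} = 30715 + 16 \left(-82\right) = 30715 - 1312 = 29403$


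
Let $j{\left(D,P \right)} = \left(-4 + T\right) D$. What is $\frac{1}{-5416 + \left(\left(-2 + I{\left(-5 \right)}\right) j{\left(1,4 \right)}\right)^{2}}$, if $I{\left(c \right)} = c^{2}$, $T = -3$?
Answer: $\frac{1}{20505} \approx 4.8769 \cdot 10^{-5}$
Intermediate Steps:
$j{\left(D,P \right)} = - 7 D$ ($j{\left(D,P \right)} = \left(-4 - 3\right) D = - 7 D$)
$\frac{1}{-5416 + \left(\left(-2 + I{\left(-5 \right)}\right) j{\left(1,4 \right)}\right)^{2}} = \frac{1}{-5416 + \left(\left(-2 + \left(-5\right)^{2}\right) \left(\left(-7\right) 1\right)\right)^{2}} = \frac{1}{-5416 + \left(\left(-2 + 25\right) \left(-7\right)\right)^{2}} = \frac{1}{-5416 + \left(23 \left(-7\right)\right)^{2}} = \frac{1}{-5416 + \left(-161\right)^{2}} = \frac{1}{-5416 + 25921} = \frac{1}{20505}$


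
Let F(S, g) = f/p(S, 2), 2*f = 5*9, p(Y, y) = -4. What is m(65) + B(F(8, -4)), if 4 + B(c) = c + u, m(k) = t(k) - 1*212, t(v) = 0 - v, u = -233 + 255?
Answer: -2117/8 ≈ -264.63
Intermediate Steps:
f = 45/2 (f = (5*9)/2 = (1/2)*45 = 45/2 ≈ 22.500)
u = 22
t(v) = -v
m(k) = -212 - k (m(k) = -k - 1*212 = -k - 212 = -212 - k)
F(S, g) = -45/8 (F(S, g) = (45/2)/(-4) = (45/2)*(-1/4) = -45/8)
B(c) = 18 + c (B(c) = -4 + (c + 22) = -4 + (22 + c) = 18 + c)
m(65) + B(F(8, -4)) = (-212 - 1*65) + (18 - 45/8) = (-212 - 65) + 99/8 = -277 + 99/8 = -2117/8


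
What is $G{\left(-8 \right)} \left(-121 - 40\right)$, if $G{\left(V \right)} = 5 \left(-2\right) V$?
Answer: $-12880$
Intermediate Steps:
$G{\left(V \right)} = - 10 V$
$G{\left(-8 \right)} \left(-121 - 40\right) = \left(-10\right) \left(-8\right) \left(-121 - 40\right) = 80 \left(-161\right) = -12880$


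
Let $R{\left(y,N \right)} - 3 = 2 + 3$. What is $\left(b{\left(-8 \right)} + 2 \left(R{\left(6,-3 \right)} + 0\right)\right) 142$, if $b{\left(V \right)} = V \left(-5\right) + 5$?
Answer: $8662$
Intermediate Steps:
$b{\left(V \right)} = 5 - 5 V$ ($b{\left(V \right)} = - 5 V + 5 = 5 - 5 V$)
$R{\left(y,N \right)} = 8$ ($R{\left(y,N \right)} = 3 + \left(2 + 3\right) = 3 + 5 = 8$)
$\left(b{\left(-8 \right)} + 2 \left(R{\left(6,-3 \right)} + 0\right)\right) 142 = \left(\left(5 - -40\right) + 2 \left(8 + 0\right)\right) 142 = \left(\left(5 + 40\right) + 2 \cdot 8\right) 142 = \left(45 + 16\right) 142 = 61 \cdot 142 = 8662$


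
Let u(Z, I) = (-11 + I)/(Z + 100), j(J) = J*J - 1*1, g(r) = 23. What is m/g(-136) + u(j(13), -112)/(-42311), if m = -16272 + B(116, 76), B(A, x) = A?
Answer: -183198503459/260805004 ≈ -702.43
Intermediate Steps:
j(J) = -1 + J**2 (j(J) = J**2 - 1 = -1 + J**2)
u(Z, I) = (-11 + I)/(100 + Z)
m = -16156 (m = -16272 + 116 = -16156)
m/g(-136) + u(j(13), -112)/(-42311) = -16156/23 + ((-11 - 112)/(100 + (-1 + 13**2)))/(-42311) = -16156*1/23 + (-123/(100 + (-1 + 169)))*(-1/42311) = -16156/23 + (-123/(100 + 168))*(-1/42311) = -16156/23 + (-123/268)*(-1/42311) = -16156/23 + ((1/268)*(-123))*(-1/42311) = -16156/23 - 123/268*(-1/42311) = -16156/23 + 123/11339348 = -183198503459/260805004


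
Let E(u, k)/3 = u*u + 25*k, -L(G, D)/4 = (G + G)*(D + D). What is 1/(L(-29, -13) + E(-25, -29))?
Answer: -1/6332 ≈ -0.00015793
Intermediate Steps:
L(G, D) = -16*D*G (L(G, D) = -4*(G + G)*(D + D) = -4*2*G*2*D = -16*D*G)
E(u, k) = 3*u**2 + 75*k (E(u, k) = 3*(u*u + 25*k) = 3*(u**2 + 25*k) = 3*u**2 + 75*k)
1/(L(-29, -13) + E(-25, -29)) = 1/(-16*(-13)*(-29) + (3*(-25)**2 + 75*(-29))) = 1/(-6032 + (3*625 - 2175)) = 1/(-6032 + (1875 - 2175)) = 1/(-6032 - 300) = 1/(-6332) = -1/6332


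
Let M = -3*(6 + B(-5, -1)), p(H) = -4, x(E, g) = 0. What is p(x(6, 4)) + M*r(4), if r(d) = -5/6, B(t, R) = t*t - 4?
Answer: 127/2 ≈ 63.500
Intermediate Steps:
B(t, R) = -4 + t² (B(t, R) = t² - 4 = -4 + t²)
r(d) = -⅚ (r(d) = -5*⅙ = -⅚)
M = -81 (M = -3*(6 + (-4 + (-5)²)) = -3*(6 + (-4 + 25)) = -3*(6 + 21) = -3*27 = -81)
p(x(6, 4)) + M*r(4) = -4 - 81*(-⅚) = -4 + 135/2 = 127/2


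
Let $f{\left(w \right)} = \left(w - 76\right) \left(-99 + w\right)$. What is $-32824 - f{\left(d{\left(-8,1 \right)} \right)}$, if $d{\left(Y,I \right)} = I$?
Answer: $-40174$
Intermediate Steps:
$f{\left(w \right)} = \left(-99 + w\right) \left(-76 + w\right)$ ($f{\left(w \right)} = \left(-76 + w\right) \left(-99 + w\right) = \left(-99 + w\right) \left(-76 + w\right)$)
$-32824 - f{\left(d{\left(-8,1 \right)} \right)} = -32824 - \left(7524 + 1^{2} - 175\right) = -32824 - \left(7524 + 1 - 175\right) = -32824 - 7350 = -40174$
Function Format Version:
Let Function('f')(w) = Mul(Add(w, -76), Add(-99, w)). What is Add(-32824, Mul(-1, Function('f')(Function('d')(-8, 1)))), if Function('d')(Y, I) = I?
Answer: -40174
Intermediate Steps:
Function('f')(w) = Mul(Add(-99, w), Add(-76, w)) (Function('f')(w) = Mul(Add(-76, w), Add(-99, w)) = Mul(Add(-99, w), Add(-76, w)))
Add(-32824, Mul(-1, Function('f')(Function('d')(-8, 1)))) = Add(-32824, Mul(-1, Add(7524, Pow(1, 2), Mul(-175, 1)))) = Add(-32824, Mul(-1, Add(7524, 1, -175))) = Add(-32824, Mul(-1, 7350)) = Add(-32824, -7350) = -40174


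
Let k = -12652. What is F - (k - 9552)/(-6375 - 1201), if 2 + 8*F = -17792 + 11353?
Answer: -6121831/7576 ≈ -808.06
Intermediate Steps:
F = -6441/8 (F = -¼ + (-17792 + 11353)/8 = -¼ + (⅛)*(-6439) = -¼ - 6439/8 = -6441/8 ≈ -805.13)
F - (k - 9552)/(-6375 - 1201) = -6441/8 - (-12652 - 9552)/(-6375 - 1201) = -6441/8 - (-22204)/(-7576) = -6441/8 - (-22204)*(-1)/7576 = -6441/8 - 1*5551/1894 = -6441/8 - 5551/1894 = -6121831/7576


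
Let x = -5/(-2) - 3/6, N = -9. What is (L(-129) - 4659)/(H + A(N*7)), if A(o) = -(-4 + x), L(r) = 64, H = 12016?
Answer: -4595/12018 ≈ -0.38234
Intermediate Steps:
x = 2 (x = -5*(-½) - 3*⅙ = 5/2 - ½ = 2)
A(o) = 2 (A(o) = -(-4 + 2) = -1*(-2) = 2)
(L(-129) - 4659)/(H + A(N*7)) = (64 - 4659)/(12016 + 2) = -4595/12018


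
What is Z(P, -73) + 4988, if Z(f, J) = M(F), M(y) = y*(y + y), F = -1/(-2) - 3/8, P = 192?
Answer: 159617/32 ≈ 4988.0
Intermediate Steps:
F = ⅛ (F = -1*(-½) - 3*⅛ = ½ - 3/8 = ⅛ ≈ 0.12500)
M(y) = 2*y² (M(y) = y*(2*y) = 2*y²)
Z(f, J) = 1/32 (Z(f, J) = 2*(⅛)² = 2*(1/64) = 1/32)
Z(P, -73) + 4988 = 1/32 + 4988 = 159617/32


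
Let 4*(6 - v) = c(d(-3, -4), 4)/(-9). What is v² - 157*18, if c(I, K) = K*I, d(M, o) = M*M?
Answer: -2777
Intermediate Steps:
d(M, o) = M²
c(I, K) = I*K
v = 7 (v = 6 - (-3)²*4/(4*(-9)) = 6 - 9*4*(-1)/(4*9) = 6 - 9*(-1)/9 = 6 - ¼*(-4) = 6 + 1 = 7)
v² - 157*18 = 7² - 157*18 = 49 - 2826 = -2777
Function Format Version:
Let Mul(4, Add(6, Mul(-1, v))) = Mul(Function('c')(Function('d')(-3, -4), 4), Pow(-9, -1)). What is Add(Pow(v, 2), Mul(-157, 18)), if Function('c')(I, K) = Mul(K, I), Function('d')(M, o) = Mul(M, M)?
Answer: -2777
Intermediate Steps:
Function('d')(M, o) = Pow(M, 2)
Function('c')(I, K) = Mul(I, K)
v = 7 (v = Add(6, Mul(Rational(-1, 4), Mul(Mul(Pow(-3, 2), 4), Pow(-9, -1)))) = Add(6, Mul(Rational(-1, 4), Mul(Mul(9, 4), Rational(-1, 9)))) = Add(6, Mul(Rational(-1, 4), Mul(36, Rational(-1, 9)))) = Add(6, Mul(Rational(-1, 4), -4)) = Add(6, 1) = 7)
Add(Pow(v, 2), Mul(-157, 18)) = Add(Pow(7, 2), Mul(-157, 18)) = Add(49, -2826) = -2777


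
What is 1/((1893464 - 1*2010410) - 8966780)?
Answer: -1/9083726 ≈ -1.1009e-7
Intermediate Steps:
1/((1893464 - 1*2010410) - 8966780) = 1/((1893464 - 2010410) - 8966780) = 1/(-116946 - 8966780) = 1/(-9083726) = -1/9083726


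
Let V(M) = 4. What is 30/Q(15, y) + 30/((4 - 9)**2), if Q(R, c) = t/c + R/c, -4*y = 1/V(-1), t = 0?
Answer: 43/40 ≈ 1.0750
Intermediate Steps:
y = -1/16 (y = -1/4/4 = -1/4*1/4 = -1/16 ≈ -0.062500)
Q(R, c) = R/c (Q(R, c) = 0/c + R/c = 0 + R/c = R/c)
30/Q(15, y) + 30/((4 - 9)**2) = 30/((15/(-1/16))) + 30/((4 - 9)**2) = 30/((15*(-16))) + 30/((-5)**2) = 30/(-240) + 30/25 = 30*(-1/240) + 30*(1/25) = -1/8 + 6/5 = 43/40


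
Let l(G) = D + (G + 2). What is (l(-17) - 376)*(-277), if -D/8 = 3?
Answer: 114955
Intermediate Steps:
D = -24 (D = -8*3 = -24)
l(G) = -22 + G (l(G) = -24 + (G + 2) = -24 + (2 + G) = -22 + G)
(l(-17) - 376)*(-277) = ((-22 - 17) - 376)*(-277) = (-39 - 376)*(-277) = -415*(-277) = 114955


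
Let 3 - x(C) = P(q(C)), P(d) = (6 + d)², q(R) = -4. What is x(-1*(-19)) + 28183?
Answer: 28182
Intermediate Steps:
x(C) = -1 (x(C) = 3 - (6 - 4)² = 3 - 1*2² = 3 - 1*4 = 3 - 4 = -1)
x(-1*(-19)) + 28183 = -1 + 28183 = 28182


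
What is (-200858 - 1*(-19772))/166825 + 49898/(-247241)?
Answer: -53096117576/41245979825 ≈ -1.2873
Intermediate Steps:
(-200858 - 1*(-19772))/166825 + 49898/(-247241) = (-200858 + 19772)*(1/166825) + 49898*(-1/247241) = -181086*1/166825 - 49898/247241 = -181086/166825 - 49898/247241 = -53096117576/41245979825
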